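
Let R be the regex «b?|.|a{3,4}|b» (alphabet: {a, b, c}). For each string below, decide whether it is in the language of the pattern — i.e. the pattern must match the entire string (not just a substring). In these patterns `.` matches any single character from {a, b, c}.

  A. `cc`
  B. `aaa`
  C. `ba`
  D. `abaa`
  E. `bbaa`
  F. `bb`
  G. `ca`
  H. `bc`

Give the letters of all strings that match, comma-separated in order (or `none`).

B

A. `cc` → no match
B. `aaa` → match
C. `ba` → no match
D. `abaa` → no match
E. `bbaa` → no match
F. `bb` → no match
G. `ca` → no match
H. `bc` → no match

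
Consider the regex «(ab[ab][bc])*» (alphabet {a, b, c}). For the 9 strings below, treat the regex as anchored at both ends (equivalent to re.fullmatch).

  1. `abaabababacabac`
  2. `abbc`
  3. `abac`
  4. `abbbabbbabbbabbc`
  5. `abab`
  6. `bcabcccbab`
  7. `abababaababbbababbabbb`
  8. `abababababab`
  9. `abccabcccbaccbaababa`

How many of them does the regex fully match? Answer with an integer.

1 → no match
2 → match
3 → match
4 → match
5 → match
6 → no match
7 → no match
8 → match
9 → no match
Total matched: 5

5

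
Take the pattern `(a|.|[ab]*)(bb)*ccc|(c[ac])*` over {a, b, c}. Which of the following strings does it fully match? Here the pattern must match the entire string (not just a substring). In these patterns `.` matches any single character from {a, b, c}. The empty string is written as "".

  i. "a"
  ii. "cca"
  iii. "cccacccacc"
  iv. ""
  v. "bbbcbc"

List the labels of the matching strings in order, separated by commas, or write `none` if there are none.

iii, iv

i → no match
ii → no match
iii → match
iv → match
v → no match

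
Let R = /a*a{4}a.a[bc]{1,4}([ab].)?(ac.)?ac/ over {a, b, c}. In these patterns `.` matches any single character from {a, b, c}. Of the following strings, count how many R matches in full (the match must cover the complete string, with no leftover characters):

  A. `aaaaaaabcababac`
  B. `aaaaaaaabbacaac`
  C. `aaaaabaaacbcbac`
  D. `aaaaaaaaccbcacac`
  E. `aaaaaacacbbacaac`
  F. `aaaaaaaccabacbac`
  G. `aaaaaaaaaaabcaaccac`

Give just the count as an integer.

4

A → no match
B → match
C → no match
D → match
E → match
F → match
G → no match
Total matched: 4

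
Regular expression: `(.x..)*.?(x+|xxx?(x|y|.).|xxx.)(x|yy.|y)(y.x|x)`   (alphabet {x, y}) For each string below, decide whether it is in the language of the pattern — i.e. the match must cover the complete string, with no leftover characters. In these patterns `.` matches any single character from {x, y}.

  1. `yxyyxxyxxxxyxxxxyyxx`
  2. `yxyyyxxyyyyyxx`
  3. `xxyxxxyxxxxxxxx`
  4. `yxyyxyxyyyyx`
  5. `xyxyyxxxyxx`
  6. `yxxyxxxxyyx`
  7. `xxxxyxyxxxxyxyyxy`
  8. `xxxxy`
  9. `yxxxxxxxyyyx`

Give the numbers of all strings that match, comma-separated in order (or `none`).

1, 3, 6, 9

1 → match
2 → no match
3 → match
4 → no match
5 → no match
6 → match
7 → no match — must end with `x`
8 → no match — must end with `x`
9 → match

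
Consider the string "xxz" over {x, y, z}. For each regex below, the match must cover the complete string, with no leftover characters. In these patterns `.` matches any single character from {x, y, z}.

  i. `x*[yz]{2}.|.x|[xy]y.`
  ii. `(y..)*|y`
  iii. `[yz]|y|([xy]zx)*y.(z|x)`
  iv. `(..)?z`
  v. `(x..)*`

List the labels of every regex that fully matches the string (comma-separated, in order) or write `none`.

iv, v

i → no match
ii → no match
iii → no match
iv → match
v → match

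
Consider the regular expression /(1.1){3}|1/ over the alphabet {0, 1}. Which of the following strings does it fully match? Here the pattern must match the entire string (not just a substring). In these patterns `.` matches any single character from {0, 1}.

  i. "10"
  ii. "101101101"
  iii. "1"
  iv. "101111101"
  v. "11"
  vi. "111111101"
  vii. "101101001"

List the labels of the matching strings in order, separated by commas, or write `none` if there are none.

i → no match — must end with "1"
ii → match
iii → match
iv → match
v → no match
vi → match
vii → no match

ii, iii, iv, vi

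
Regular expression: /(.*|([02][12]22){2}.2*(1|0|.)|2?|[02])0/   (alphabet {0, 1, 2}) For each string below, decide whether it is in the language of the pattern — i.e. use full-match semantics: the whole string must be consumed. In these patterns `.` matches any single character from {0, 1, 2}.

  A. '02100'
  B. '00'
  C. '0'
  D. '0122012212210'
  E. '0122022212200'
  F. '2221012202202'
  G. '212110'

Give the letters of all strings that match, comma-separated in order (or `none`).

A → match
B → match
C → match
D → match
E → match
F → no match — must end with '0'
G → match

A, B, C, D, E, G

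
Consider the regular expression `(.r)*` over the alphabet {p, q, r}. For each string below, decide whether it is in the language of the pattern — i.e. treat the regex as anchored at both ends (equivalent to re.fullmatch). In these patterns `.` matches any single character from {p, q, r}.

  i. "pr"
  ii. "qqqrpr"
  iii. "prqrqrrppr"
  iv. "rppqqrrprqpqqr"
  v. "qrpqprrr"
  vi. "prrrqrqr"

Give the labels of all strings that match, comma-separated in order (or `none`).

i, vi

i → match
ii → no match
iii → no match
iv → no match
v → no match
vi → match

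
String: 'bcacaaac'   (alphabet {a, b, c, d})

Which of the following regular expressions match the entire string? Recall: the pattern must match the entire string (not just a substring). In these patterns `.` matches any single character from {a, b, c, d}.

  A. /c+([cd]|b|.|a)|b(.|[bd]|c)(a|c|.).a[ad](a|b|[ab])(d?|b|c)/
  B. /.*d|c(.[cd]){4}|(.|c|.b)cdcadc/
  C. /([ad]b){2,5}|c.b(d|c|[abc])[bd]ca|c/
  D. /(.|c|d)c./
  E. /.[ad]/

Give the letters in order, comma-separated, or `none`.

A

A → match
B → no match
C → no match
D → no match
E → no match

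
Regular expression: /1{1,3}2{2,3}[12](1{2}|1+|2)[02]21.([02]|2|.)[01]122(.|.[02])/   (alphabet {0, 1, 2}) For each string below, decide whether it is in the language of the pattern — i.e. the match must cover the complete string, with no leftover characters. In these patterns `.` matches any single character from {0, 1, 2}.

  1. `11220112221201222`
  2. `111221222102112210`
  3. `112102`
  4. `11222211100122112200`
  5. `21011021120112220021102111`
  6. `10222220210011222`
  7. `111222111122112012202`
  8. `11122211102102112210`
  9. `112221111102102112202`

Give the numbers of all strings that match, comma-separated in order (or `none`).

1 → no match
2 → match
3 → no match
4 → no match
5 → no match — must start with `1`
6 → no match
7 → match
8 → match
9 → match

2, 7, 8, 9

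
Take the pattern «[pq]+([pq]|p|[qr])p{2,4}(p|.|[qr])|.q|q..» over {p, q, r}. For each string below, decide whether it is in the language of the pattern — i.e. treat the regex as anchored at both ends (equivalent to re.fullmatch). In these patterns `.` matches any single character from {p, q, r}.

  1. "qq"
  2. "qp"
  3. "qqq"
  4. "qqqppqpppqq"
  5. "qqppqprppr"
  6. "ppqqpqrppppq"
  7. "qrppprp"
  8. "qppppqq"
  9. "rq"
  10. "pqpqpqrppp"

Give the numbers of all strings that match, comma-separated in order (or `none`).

1, 3, 5, 6, 9, 10

1. "qq" → match
2. "qp" → no match
3. "qqq" → match
4. "qqqppqpppqq" → no match
5. "qqppqprppr" → match
6. "ppqqpqrppppq" → match
7. "qrppprp" → no match
8. "qppppqq" → no match
9. "rq" → match
10. "pqpqpqrppp" → match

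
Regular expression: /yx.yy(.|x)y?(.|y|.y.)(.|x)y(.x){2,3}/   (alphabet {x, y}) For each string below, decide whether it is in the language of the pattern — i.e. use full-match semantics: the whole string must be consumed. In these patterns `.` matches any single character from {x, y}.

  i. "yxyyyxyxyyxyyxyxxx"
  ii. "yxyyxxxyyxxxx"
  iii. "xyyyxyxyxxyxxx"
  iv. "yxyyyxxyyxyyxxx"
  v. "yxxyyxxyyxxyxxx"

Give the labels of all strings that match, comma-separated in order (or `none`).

i → match
ii → no match
iii → no match — must start with "yx"
iv → match
v → match

i, iv, v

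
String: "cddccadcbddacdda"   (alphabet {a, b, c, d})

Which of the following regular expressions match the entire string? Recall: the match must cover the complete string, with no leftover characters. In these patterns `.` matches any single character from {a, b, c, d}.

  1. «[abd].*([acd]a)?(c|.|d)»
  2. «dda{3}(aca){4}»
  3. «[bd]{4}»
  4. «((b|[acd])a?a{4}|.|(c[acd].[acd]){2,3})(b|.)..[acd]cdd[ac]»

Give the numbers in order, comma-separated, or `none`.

4

1 → no match
2 → no match — must start with "dda"
3 → no match
4 → match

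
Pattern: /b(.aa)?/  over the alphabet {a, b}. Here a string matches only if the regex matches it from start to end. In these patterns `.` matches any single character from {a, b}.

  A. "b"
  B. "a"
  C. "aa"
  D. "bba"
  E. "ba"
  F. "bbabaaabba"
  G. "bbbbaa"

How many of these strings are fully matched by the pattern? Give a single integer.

A. "b" → match
B. "a" → no match — must start with "b"
C. "aa" → no match — must start with "b"
D. "bba" → no match
E. "ba" → no match
F. "bbabaaabba" → no match
G. "bbbbaa" → no match
Total matched: 1

1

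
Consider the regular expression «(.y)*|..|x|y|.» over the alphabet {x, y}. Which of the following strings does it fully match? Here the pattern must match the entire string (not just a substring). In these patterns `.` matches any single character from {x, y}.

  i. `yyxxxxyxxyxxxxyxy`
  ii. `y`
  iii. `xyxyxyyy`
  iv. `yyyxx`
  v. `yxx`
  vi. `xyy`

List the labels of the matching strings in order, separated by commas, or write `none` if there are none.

i → no match
ii → match
iii → match
iv → no match
v → no match
vi → no match

ii, iii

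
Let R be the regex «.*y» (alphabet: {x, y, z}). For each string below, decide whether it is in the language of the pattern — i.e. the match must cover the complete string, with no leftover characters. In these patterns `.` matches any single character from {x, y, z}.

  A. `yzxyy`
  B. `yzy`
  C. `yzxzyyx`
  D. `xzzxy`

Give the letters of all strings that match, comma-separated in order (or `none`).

A, B, D

A. `yzxyy` → match
B. `yzy` → match
C. `yzxzyyx` → no match — must end with `y`
D. `xzzxy` → match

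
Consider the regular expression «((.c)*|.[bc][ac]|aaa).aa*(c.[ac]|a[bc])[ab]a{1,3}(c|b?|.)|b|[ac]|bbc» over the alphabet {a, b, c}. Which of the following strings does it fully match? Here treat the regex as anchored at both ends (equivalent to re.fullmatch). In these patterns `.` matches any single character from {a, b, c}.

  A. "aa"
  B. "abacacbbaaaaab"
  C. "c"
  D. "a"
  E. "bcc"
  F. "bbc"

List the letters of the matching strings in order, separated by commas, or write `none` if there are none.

C, D, F

A. "aa" → no match
B → no match
C. "c" → match
D. "a" → match
E. "bcc" → no match
F. "bbc" → match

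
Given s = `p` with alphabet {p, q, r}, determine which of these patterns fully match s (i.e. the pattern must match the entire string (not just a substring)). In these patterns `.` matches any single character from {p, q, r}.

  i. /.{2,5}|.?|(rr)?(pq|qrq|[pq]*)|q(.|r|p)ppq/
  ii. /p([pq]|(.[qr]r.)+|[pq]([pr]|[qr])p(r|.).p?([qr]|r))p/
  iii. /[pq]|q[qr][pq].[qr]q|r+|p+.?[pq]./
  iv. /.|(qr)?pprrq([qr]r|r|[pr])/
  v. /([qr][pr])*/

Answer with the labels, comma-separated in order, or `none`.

i → match
ii → no match
iii → match
iv → match
v → no match

i, iii, iv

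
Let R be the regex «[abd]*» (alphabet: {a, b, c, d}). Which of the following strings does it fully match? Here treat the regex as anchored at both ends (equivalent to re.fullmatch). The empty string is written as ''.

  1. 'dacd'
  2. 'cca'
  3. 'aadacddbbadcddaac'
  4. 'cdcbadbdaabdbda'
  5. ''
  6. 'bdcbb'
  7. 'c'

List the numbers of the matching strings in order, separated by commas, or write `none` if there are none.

1 → no match
2 → no match
3 → no match
4 → no match
5 → match
6 → no match
7 → no match

5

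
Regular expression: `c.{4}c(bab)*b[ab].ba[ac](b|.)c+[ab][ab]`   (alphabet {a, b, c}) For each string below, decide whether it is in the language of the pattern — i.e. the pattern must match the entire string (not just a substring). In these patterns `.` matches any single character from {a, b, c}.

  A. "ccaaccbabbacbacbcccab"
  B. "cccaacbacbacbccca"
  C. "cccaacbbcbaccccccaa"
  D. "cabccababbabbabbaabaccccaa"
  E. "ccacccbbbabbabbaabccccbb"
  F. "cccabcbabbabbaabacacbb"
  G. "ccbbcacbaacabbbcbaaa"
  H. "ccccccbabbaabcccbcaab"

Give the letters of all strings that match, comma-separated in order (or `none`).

A → match
B → no match
C → match
D → no match
E → no match
F → match
G → no match
H → no match

A, C, F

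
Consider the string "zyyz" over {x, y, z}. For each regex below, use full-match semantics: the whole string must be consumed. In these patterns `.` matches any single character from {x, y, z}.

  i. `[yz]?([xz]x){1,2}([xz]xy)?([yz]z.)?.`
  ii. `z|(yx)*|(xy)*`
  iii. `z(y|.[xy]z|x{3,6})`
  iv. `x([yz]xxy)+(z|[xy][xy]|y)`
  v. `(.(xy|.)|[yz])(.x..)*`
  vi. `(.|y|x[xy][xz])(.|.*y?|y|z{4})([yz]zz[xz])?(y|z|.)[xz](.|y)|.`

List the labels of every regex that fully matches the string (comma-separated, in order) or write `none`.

i → no match
ii → no match
iii → match
iv → no match — must start with "x"
v → no match
vi → no match

iii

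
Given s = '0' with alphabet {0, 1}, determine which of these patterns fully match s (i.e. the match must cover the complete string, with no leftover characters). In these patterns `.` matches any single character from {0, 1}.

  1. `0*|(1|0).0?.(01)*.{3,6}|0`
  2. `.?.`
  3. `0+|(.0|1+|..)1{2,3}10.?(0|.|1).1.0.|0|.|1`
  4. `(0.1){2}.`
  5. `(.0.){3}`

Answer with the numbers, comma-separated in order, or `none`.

1 → match
2 → match
3 → match
4 → no match
5 → no match

1, 2, 3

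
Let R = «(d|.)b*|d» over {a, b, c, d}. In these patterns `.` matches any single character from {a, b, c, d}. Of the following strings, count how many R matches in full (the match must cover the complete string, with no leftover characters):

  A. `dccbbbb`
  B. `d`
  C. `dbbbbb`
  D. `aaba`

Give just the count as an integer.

2

A → no match
B → match
C → match
D → no match
Total matched: 2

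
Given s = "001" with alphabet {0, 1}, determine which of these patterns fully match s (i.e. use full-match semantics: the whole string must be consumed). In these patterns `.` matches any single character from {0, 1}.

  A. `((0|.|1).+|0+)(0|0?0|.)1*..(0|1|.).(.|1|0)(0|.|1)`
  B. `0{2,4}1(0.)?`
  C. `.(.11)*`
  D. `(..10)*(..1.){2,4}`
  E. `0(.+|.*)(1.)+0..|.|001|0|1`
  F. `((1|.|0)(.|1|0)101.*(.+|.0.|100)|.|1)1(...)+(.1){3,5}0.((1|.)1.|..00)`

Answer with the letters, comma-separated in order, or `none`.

A → no match
B → match
C → no match
D → no match
E → match
F → no match

B, E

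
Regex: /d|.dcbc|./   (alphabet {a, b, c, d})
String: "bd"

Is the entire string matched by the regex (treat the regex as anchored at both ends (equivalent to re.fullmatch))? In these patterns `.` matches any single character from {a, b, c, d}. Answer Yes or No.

No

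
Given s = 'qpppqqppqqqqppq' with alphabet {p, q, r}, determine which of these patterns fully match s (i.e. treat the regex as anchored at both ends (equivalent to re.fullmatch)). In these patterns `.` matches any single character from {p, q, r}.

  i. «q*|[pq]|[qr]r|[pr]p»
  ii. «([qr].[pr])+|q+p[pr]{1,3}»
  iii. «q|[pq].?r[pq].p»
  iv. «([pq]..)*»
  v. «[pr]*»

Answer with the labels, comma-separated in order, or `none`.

iv

i → no match
ii → no match
iii → no match
iv → match
v → no match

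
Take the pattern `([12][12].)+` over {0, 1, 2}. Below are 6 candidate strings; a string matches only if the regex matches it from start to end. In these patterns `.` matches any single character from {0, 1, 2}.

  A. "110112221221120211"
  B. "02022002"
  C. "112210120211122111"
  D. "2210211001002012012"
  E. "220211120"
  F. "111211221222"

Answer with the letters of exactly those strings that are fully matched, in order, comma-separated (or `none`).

A, C, E, F

A → match
B → no match
C → match
D → no match
E → match
F → match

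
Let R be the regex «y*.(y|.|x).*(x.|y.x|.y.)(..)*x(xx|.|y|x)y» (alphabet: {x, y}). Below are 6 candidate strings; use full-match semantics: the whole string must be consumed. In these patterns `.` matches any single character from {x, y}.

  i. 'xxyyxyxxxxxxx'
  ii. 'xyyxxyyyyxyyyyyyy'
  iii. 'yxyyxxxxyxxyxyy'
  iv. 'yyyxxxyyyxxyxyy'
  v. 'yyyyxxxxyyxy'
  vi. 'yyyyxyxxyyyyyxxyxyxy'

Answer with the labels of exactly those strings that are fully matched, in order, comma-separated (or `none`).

i → no match — must end with 'y'
ii → no match
iii → match
iv → match
v → no match
vi → no match

iii, iv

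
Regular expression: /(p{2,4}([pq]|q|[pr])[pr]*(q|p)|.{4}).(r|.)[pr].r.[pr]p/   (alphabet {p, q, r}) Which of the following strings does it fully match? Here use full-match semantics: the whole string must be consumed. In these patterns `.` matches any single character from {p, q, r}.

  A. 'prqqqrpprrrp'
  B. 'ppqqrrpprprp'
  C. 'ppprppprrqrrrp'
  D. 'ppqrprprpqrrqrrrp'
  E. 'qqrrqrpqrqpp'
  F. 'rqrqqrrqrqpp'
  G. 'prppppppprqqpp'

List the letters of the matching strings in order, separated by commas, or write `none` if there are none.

A → match
B → match
C → match
D → match
E → match
F → match
G → no match

A, B, C, D, E, F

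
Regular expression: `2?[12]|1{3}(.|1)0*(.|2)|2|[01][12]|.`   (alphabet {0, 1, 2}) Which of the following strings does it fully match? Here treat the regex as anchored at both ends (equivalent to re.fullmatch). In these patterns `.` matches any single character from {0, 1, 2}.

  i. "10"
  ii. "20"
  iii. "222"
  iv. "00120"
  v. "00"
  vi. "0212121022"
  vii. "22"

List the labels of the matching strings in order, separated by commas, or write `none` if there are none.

i → no match
ii → no match
iii → no match
iv → no match
v → no match
vi → no match
vii → match

vii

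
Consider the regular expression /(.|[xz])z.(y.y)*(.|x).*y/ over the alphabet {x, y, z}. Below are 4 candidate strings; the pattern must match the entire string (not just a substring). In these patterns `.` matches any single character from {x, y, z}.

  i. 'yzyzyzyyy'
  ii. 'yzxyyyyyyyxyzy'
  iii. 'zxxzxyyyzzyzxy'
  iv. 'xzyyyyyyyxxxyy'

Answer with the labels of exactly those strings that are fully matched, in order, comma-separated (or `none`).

i, ii, iv

i → match
ii → match
iii → no match
iv → match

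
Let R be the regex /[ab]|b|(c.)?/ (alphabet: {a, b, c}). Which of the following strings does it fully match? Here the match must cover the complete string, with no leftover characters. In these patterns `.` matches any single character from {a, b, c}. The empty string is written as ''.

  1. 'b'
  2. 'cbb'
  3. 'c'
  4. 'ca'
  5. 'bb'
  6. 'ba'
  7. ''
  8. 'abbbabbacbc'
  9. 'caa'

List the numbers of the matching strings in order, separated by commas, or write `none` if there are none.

1 → match
2 → no match
3 → no match
4 → match
5 → no match
6 → no match
7 → match
8 → no match
9 → no match

1, 4, 7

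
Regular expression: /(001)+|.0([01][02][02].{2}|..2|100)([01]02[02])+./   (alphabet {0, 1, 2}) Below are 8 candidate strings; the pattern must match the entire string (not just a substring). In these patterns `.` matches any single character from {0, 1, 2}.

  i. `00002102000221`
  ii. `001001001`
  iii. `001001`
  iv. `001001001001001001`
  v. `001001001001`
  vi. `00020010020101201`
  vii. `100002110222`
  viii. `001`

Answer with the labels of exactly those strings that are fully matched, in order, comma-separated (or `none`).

i, ii, iii, iv, v, vii, viii

i → match
ii → match
iii → match
iv → match
v → match
vi → no match
vii → match
viii → match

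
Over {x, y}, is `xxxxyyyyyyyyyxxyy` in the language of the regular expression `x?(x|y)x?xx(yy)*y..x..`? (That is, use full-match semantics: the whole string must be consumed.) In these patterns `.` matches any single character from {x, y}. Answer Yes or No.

No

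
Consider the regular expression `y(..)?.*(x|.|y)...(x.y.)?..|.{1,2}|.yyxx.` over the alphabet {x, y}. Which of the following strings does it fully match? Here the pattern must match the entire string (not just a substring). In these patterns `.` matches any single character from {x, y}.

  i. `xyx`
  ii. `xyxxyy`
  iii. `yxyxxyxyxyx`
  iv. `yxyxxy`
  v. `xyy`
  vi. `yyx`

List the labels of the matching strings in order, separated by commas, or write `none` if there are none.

iii

i. `xyx` → no match
ii. `xyxxyy` → no match
iii. `yxyxxyxyxyx` → match
iv. `yxyxxy` → no match
v. `xyy` → no match
vi. `yyx` → no match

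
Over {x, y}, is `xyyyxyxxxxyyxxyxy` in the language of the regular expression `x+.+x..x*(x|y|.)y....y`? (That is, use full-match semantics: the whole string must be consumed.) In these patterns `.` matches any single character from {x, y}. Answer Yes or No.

Yes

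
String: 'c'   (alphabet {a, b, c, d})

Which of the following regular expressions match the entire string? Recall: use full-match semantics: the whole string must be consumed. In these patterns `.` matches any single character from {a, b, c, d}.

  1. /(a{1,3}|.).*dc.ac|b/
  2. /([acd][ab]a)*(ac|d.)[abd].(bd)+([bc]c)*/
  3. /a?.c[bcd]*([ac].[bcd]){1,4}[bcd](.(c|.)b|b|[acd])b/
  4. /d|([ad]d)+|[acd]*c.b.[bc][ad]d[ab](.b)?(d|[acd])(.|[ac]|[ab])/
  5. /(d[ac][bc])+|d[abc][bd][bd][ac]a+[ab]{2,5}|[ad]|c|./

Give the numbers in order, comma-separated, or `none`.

1 → no match
2 → no match
3 → no match — must end with 'b'
4 → no match
5 → match

5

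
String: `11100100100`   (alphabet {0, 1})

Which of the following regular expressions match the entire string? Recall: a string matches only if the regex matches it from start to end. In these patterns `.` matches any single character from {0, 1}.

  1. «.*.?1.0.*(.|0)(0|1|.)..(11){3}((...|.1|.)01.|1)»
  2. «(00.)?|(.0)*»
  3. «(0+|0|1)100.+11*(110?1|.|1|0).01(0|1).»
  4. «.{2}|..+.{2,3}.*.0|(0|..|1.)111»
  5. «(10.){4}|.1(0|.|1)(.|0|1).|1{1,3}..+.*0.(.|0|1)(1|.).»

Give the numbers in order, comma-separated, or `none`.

4, 5

1 → no match
2 → no match
3 → no match
4 → match
5 → match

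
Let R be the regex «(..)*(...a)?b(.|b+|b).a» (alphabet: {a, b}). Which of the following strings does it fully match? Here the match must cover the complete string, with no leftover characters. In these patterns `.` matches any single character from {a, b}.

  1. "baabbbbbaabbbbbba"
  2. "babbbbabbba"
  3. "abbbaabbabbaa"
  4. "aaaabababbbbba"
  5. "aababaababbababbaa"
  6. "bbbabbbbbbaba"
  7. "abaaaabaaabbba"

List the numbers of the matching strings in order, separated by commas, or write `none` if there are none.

1 → match
2 → no match
3 → no match
4 → match
5 → match
6 → no match
7 → match

1, 4, 5, 7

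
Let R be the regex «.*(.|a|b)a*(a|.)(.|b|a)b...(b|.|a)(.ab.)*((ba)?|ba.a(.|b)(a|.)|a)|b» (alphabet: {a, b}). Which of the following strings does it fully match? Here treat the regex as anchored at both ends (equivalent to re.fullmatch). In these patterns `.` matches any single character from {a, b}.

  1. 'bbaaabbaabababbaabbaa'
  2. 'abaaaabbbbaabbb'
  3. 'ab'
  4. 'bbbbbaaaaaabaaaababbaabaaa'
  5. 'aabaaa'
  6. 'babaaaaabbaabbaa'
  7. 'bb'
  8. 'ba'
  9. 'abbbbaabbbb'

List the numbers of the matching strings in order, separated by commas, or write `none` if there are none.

1 → no match
2 → no match
3. 'ab' → no match
4 → no match
5. 'aabaaa' → no match
6 → no match
7. 'bb' → no match
8. 'ba' → no match
9. 'abbbbaabbbb' → no match

none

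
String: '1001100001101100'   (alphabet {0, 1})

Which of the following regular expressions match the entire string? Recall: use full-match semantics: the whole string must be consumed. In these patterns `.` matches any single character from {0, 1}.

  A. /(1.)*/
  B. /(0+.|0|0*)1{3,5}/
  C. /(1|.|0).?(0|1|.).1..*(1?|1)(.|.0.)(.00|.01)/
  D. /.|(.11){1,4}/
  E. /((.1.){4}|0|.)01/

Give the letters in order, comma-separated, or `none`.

A → no match
B → no match — must end with '1'
C → match
D → no match
E → no match — must end with '01'

C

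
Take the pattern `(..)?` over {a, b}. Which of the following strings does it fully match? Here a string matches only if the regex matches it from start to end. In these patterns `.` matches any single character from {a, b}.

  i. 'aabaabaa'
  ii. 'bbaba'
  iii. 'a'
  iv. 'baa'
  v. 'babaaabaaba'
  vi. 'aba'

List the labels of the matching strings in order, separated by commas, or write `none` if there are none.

none

i → no match
ii → no match
iii → no match
iv → no match
v → no match
vi → no match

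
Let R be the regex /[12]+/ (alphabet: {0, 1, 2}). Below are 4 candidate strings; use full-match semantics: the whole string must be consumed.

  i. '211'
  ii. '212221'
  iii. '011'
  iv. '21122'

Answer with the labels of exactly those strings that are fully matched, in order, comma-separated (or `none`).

i. '211' → match
ii. '212221' → match
iii. '011' → no match
iv. '21122' → match

i, ii, iv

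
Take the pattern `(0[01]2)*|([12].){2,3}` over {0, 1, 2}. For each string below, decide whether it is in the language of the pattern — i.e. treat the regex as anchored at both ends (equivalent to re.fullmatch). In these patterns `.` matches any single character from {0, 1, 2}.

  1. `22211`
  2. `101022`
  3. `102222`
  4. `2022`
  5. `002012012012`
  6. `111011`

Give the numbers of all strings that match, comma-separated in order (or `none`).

2, 3, 4, 5, 6

1 → no match
2 → match
3 → match
4 → match
5 → match
6 → match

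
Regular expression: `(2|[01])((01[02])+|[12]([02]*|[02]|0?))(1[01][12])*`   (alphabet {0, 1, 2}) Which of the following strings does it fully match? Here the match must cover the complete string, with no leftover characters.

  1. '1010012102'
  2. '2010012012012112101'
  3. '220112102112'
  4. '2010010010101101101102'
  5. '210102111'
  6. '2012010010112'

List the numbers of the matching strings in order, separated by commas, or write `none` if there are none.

1, 2, 3, 4, 5, 6

1 → match
2 → match
3 → match
4 → match
5 → match
6 → match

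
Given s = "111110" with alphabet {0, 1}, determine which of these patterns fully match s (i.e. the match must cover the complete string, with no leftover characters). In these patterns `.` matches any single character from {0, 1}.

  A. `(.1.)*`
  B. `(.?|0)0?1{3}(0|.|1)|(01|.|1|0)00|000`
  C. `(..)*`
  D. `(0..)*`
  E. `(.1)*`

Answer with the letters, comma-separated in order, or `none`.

A → match
B → no match
C → match
D → no match
E → no match

A, C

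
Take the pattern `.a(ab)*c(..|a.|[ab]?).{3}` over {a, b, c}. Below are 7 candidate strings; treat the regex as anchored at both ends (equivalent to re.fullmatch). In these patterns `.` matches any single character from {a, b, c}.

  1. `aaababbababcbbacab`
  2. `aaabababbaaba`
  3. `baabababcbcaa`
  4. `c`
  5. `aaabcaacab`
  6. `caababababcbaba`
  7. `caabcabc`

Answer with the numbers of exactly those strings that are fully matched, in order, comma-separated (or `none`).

1 → no match
2 → no match
3 → match
4 → no match
5 → match
6 → match
7 → match

3, 5, 6, 7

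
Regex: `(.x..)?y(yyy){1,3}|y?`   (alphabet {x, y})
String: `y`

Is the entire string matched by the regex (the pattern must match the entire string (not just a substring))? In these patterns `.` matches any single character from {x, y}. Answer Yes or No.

Yes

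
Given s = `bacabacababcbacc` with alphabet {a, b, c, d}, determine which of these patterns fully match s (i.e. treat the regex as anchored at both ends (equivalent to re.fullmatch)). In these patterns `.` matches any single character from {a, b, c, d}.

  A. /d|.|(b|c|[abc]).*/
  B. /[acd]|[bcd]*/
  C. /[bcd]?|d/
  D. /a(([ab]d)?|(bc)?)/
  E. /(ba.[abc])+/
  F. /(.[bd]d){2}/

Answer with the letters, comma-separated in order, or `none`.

A, E

A → match
B → no match
C → no match
D → no match — must start with `a`
E → match
F → no match — must end with `d`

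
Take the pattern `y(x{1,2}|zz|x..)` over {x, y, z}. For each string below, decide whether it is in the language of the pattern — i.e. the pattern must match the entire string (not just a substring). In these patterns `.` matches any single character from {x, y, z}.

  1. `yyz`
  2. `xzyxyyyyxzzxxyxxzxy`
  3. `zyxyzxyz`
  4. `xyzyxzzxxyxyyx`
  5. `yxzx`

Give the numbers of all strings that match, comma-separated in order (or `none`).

1 → no match
2 → no match — must start with `y`
3 → no match — must start with `y`
4 → no match — must start with `y`
5 → match

5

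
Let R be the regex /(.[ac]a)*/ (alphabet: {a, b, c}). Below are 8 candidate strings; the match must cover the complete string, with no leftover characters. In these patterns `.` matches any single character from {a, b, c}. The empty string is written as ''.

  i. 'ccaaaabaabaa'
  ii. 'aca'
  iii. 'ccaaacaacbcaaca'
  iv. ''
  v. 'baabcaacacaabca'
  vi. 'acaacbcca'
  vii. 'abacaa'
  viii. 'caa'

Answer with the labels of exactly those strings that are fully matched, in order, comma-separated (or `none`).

i, ii, iv, v, viii

i → match
ii → match
iii → no match
iv → match
v → match
vi → no match
vii → no match
viii → match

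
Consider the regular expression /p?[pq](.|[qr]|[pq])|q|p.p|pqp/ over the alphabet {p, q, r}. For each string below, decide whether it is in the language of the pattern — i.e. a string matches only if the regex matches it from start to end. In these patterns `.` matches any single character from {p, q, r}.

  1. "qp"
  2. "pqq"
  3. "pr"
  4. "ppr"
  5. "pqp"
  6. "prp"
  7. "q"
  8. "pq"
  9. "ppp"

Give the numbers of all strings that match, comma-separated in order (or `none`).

1 → match
2 → match
3 → match
4 → match
5 → match
6 → match
7 → match
8 → match
9 → match

1, 2, 3, 4, 5, 6, 7, 8, 9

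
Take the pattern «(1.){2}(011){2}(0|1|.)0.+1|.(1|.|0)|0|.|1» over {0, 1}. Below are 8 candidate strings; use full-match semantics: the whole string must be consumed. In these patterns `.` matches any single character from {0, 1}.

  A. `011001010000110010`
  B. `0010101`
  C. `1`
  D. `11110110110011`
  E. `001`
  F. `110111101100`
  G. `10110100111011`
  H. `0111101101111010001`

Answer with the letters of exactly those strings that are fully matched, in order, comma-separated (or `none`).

C, D

A → no match
B → no match
C → match
D → match
E → no match
F → no match
G → no match
H → no match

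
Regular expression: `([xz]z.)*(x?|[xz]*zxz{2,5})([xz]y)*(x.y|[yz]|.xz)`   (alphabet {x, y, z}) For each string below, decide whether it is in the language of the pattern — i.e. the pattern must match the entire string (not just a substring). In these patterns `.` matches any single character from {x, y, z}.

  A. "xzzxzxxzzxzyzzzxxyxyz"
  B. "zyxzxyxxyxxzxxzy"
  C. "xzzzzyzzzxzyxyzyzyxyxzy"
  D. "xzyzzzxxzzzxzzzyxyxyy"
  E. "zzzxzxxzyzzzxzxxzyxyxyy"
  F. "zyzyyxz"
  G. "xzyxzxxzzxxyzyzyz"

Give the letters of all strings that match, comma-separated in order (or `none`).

A → match
B → no match
C → match
D → match
E → match
F → match
G → match

A, C, D, E, F, G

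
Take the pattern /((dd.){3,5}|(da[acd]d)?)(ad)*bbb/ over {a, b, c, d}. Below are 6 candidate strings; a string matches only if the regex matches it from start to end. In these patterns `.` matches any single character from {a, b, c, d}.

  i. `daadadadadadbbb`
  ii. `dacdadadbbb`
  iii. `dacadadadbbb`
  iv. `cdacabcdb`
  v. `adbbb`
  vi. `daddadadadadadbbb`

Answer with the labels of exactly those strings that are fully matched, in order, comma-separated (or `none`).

i, ii, v, vi

i → match
ii → match
iii → no match
iv → no match — must end with `bbb`
v → match
vi → match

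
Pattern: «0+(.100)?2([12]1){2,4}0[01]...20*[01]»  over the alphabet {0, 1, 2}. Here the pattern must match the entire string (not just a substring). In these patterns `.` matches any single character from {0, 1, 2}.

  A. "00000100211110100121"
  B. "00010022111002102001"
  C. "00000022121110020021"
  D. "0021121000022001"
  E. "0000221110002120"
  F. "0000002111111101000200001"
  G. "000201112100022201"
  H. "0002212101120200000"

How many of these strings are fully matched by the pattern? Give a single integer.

6

A → match
B → match
C → match
D → match
E → match
F → no match
G → no match
H → match
Total matched: 6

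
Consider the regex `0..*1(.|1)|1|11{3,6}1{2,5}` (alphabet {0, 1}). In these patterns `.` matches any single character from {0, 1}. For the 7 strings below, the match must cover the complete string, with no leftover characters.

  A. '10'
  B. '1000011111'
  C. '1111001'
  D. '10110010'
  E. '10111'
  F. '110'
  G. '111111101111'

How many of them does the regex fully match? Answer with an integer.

A → no match
B → no match
C → no match
D → no match
E → no match
F → no match
G → no match
Total matched: 0

0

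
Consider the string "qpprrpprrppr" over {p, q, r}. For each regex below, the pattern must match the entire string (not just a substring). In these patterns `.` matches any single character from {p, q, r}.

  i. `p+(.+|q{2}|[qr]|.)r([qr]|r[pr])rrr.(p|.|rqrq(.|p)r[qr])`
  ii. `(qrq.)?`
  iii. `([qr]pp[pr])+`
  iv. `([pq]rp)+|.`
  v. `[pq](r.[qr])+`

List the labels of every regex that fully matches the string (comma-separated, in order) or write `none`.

iii

i → no match — must start with "p"
ii → no match
iii → match
iv → no match
v → no match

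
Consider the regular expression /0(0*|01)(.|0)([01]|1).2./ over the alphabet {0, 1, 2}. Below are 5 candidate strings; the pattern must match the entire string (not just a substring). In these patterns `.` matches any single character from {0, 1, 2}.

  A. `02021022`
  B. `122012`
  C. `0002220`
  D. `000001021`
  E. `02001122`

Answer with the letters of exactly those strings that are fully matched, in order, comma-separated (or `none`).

A → no match
B → no match — must start with `0`
C → no match
D → match
E → no match

D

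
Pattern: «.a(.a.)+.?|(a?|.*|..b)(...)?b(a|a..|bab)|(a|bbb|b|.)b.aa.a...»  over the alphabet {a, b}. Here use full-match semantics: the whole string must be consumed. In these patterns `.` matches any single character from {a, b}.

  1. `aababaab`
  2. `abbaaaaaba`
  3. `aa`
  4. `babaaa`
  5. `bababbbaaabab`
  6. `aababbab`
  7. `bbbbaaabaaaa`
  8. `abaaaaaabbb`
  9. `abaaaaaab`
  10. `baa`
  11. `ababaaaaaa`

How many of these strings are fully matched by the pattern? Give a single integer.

1 → match
2 → match
3 → no match
4 → match
5 → no match
6 → match
7 → match
8 → no match
9 → no match
10 → no match
11 → no match
Total matched: 5

5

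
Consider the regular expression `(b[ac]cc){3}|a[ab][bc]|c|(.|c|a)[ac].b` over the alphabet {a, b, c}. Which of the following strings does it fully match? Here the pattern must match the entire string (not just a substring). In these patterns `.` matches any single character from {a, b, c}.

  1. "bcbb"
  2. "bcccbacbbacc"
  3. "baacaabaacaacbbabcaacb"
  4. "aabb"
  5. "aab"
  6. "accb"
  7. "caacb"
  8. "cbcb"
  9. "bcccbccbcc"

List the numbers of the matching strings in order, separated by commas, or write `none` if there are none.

1, 4, 5, 6

1 → match
2 → no match
3 → no match
4 → match
5 → match
6 → match
7 → no match
8 → no match
9 → no match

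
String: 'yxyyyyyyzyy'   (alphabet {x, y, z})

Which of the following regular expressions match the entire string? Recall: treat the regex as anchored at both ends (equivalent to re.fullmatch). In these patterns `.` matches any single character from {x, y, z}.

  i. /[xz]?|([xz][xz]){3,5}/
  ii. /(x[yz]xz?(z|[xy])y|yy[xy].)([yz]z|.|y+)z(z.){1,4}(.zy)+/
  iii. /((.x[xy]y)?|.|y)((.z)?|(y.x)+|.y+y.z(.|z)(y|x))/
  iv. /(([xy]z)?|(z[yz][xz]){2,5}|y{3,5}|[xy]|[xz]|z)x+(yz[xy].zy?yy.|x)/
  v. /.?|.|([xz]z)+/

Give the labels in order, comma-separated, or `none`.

i → no match
ii → no match — must end with 'zy'
iii → match
iv → no match
v → no match

iii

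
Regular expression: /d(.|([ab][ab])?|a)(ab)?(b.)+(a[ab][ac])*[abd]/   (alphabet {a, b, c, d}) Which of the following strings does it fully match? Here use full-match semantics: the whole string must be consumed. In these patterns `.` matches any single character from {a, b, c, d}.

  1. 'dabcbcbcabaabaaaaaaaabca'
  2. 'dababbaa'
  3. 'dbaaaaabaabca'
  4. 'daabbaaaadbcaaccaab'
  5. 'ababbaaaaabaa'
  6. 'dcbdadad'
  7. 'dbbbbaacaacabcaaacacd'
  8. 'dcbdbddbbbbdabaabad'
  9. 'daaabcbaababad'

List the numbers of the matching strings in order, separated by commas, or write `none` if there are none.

1 → match
2 → match
3 → match
4 → no match
5 → no match — must start with 'd'
6 → no match
7 → no match
8 → no match
9 → no match

1, 2, 3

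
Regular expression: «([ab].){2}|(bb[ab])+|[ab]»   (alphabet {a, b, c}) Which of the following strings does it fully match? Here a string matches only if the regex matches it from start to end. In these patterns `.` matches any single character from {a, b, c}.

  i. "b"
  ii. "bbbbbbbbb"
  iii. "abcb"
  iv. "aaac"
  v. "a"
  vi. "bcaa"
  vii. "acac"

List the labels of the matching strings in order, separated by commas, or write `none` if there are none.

i. "b" → match
ii. "bbbbbbbbb" → match
iii. "abcb" → no match
iv. "aaac" → match
v. "a" → match
vi. "bcaa" → match
vii. "acac" → match

i, ii, iv, v, vi, vii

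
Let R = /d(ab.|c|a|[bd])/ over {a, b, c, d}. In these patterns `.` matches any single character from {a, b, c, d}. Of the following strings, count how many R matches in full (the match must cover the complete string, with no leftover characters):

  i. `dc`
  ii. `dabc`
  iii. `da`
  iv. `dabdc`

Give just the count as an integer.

3

i → match
ii → match
iii → match
iv → no match
Total matched: 3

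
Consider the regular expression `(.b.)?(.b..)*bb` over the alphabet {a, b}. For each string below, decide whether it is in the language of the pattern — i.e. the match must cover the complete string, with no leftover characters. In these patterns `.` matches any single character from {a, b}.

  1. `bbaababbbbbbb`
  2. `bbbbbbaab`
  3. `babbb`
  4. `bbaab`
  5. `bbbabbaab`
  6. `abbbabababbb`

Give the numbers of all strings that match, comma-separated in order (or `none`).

1

1 → match
2 → no match — must end with `bb`
3 → no match
4 → no match — must end with `bb`
5 → no match — must end with `bb`
6 → no match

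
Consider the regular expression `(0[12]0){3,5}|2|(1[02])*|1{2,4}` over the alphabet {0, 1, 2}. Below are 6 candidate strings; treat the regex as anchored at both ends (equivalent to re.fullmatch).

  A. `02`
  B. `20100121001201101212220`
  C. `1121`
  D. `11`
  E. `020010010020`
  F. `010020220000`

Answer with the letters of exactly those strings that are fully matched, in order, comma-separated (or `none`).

A → no match
B → no match
C → no match
D → match
E → match
F → no match

D, E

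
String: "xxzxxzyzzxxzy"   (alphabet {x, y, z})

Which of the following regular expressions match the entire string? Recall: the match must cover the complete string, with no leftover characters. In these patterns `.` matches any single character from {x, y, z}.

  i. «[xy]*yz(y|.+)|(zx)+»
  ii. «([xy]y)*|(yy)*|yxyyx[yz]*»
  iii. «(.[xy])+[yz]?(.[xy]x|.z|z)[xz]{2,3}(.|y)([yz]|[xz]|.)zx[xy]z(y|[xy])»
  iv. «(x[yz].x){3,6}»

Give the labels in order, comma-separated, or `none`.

i → no match
ii → no match
iii → match
iv → no match — must end with "x"

iii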